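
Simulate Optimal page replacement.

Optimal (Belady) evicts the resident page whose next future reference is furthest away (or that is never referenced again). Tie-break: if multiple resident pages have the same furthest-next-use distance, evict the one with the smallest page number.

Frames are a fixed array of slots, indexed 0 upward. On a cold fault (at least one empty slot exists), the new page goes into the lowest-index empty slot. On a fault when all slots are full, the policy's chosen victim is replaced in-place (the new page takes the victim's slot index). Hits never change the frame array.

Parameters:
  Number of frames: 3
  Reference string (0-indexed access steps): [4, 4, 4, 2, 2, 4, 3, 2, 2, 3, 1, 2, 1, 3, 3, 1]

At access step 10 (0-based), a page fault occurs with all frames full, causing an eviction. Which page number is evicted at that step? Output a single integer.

Answer: 4

Derivation:
Step 0: ref 4 -> FAULT, frames=[4,-,-]
Step 1: ref 4 -> HIT, frames=[4,-,-]
Step 2: ref 4 -> HIT, frames=[4,-,-]
Step 3: ref 2 -> FAULT, frames=[4,2,-]
Step 4: ref 2 -> HIT, frames=[4,2,-]
Step 5: ref 4 -> HIT, frames=[4,2,-]
Step 6: ref 3 -> FAULT, frames=[4,2,3]
Step 7: ref 2 -> HIT, frames=[4,2,3]
Step 8: ref 2 -> HIT, frames=[4,2,3]
Step 9: ref 3 -> HIT, frames=[4,2,3]
Step 10: ref 1 -> FAULT, evict 4, frames=[1,2,3]
At step 10: evicted page 4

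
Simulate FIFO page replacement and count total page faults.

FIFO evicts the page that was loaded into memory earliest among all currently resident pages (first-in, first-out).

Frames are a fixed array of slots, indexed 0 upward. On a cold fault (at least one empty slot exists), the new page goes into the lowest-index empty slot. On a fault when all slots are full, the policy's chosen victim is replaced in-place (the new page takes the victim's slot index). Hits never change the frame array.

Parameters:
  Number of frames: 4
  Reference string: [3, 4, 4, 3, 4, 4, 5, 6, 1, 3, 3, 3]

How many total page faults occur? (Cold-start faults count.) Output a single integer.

Step 0: ref 3 → FAULT, frames=[3,-,-,-]
Step 1: ref 4 → FAULT, frames=[3,4,-,-]
Step 2: ref 4 → HIT, frames=[3,4,-,-]
Step 3: ref 3 → HIT, frames=[3,4,-,-]
Step 4: ref 4 → HIT, frames=[3,4,-,-]
Step 5: ref 4 → HIT, frames=[3,4,-,-]
Step 6: ref 5 → FAULT, frames=[3,4,5,-]
Step 7: ref 6 → FAULT, frames=[3,4,5,6]
Step 8: ref 1 → FAULT (evict 3), frames=[1,4,5,6]
Step 9: ref 3 → FAULT (evict 4), frames=[1,3,5,6]
Step 10: ref 3 → HIT, frames=[1,3,5,6]
Step 11: ref 3 → HIT, frames=[1,3,5,6]
Total faults: 6

Answer: 6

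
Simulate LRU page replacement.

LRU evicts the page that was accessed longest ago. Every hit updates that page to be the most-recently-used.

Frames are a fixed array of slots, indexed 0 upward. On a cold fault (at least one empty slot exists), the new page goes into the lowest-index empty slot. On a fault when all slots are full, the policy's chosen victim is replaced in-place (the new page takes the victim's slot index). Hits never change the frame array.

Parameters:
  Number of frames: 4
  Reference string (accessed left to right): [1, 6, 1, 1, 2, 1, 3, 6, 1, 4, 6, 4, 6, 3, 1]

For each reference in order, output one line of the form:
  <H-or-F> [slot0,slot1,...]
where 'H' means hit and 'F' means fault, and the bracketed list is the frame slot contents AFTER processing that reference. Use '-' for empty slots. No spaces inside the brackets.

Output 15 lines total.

F [1,-,-,-]
F [1,6,-,-]
H [1,6,-,-]
H [1,6,-,-]
F [1,6,2,-]
H [1,6,2,-]
F [1,6,2,3]
H [1,6,2,3]
H [1,6,2,3]
F [1,6,4,3]
H [1,6,4,3]
H [1,6,4,3]
H [1,6,4,3]
H [1,6,4,3]
H [1,6,4,3]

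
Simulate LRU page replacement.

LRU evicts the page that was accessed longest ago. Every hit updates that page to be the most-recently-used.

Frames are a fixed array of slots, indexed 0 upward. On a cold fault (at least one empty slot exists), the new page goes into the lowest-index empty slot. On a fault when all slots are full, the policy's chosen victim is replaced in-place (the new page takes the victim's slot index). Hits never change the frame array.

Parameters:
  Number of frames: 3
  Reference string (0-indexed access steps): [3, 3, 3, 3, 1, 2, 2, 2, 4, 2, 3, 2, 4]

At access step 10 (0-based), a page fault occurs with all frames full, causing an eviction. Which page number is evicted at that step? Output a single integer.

Answer: 1

Derivation:
Step 0: ref 3 -> FAULT, frames=[3,-,-]
Step 1: ref 3 -> HIT, frames=[3,-,-]
Step 2: ref 3 -> HIT, frames=[3,-,-]
Step 3: ref 3 -> HIT, frames=[3,-,-]
Step 4: ref 1 -> FAULT, frames=[3,1,-]
Step 5: ref 2 -> FAULT, frames=[3,1,2]
Step 6: ref 2 -> HIT, frames=[3,1,2]
Step 7: ref 2 -> HIT, frames=[3,1,2]
Step 8: ref 4 -> FAULT, evict 3, frames=[4,1,2]
Step 9: ref 2 -> HIT, frames=[4,1,2]
Step 10: ref 3 -> FAULT, evict 1, frames=[4,3,2]
At step 10: evicted page 1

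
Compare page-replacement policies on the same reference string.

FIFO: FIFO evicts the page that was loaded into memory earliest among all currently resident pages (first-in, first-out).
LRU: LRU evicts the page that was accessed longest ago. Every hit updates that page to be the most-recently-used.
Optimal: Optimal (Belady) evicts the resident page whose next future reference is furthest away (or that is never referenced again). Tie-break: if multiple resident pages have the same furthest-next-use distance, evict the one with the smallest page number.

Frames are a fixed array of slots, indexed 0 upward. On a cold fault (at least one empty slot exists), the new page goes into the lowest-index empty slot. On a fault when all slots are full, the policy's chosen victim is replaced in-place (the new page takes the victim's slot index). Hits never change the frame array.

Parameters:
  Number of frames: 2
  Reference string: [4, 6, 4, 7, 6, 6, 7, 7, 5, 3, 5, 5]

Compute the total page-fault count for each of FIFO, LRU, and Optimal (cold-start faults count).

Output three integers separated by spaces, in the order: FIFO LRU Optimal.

Answer: 5 6 5

Derivation:
--- FIFO ---
  step 0: ref 4 -> FAULT, frames=[4,-] (faults so far: 1)
  step 1: ref 6 -> FAULT, frames=[4,6] (faults so far: 2)
  step 2: ref 4 -> HIT, frames=[4,6] (faults so far: 2)
  step 3: ref 7 -> FAULT, evict 4, frames=[7,6] (faults so far: 3)
  step 4: ref 6 -> HIT, frames=[7,6] (faults so far: 3)
  step 5: ref 6 -> HIT, frames=[7,6] (faults so far: 3)
  step 6: ref 7 -> HIT, frames=[7,6] (faults so far: 3)
  step 7: ref 7 -> HIT, frames=[7,6] (faults so far: 3)
  step 8: ref 5 -> FAULT, evict 6, frames=[7,5] (faults so far: 4)
  step 9: ref 3 -> FAULT, evict 7, frames=[3,5] (faults so far: 5)
  step 10: ref 5 -> HIT, frames=[3,5] (faults so far: 5)
  step 11: ref 5 -> HIT, frames=[3,5] (faults so far: 5)
  FIFO total faults: 5
--- LRU ---
  step 0: ref 4 -> FAULT, frames=[4,-] (faults so far: 1)
  step 1: ref 6 -> FAULT, frames=[4,6] (faults so far: 2)
  step 2: ref 4 -> HIT, frames=[4,6] (faults so far: 2)
  step 3: ref 7 -> FAULT, evict 6, frames=[4,7] (faults so far: 3)
  step 4: ref 6 -> FAULT, evict 4, frames=[6,7] (faults so far: 4)
  step 5: ref 6 -> HIT, frames=[6,7] (faults so far: 4)
  step 6: ref 7 -> HIT, frames=[6,7] (faults so far: 4)
  step 7: ref 7 -> HIT, frames=[6,7] (faults so far: 4)
  step 8: ref 5 -> FAULT, evict 6, frames=[5,7] (faults so far: 5)
  step 9: ref 3 -> FAULT, evict 7, frames=[5,3] (faults so far: 6)
  step 10: ref 5 -> HIT, frames=[5,3] (faults so far: 6)
  step 11: ref 5 -> HIT, frames=[5,3] (faults so far: 6)
  LRU total faults: 6
--- Optimal ---
  step 0: ref 4 -> FAULT, frames=[4,-] (faults so far: 1)
  step 1: ref 6 -> FAULT, frames=[4,6] (faults so far: 2)
  step 2: ref 4 -> HIT, frames=[4,6] (faults so far: 2)
  step 3: ref 7 -> FAULT, evict 4, frames=[7,6] (faults so far: 3)
  step 4: ref 6 -> HIT, frames=[7,6] (faults so far: 3)
  step 5: ref 6 -> HIT, frames=[7,6] (faults so far: 3)
  step 6: ref 7 -> HIT, frames=[7,6] (faults so far: 3)
  step 7: ref 7 -> HIT, frames=[7,6] (faults so far: 3)
  step 8: ref 5 -> FAULT, evict 6, frames=[7,5] (faults so far: 4)
  step 9: ref 3 -> FAULT, evict 7, frames=[3,5] (faults so far: 5)
  step 10: ref 5 -> HIT, frames=[3,5] (faults so far: 5)
  step 11: ref 5 -> HIT, frames=[3,5] (faults so far: 5)
  Optimal total faults: 5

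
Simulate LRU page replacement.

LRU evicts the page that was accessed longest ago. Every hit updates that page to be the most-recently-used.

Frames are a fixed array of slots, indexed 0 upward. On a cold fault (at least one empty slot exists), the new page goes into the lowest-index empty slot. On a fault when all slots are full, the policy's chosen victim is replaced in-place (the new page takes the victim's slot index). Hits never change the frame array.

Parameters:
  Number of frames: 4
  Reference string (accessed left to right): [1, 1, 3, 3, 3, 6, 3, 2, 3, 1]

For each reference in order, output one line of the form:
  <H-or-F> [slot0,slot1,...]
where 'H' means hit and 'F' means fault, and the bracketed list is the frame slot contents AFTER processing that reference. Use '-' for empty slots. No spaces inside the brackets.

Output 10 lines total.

F [1,-,-,-]
H [1,-,-,-]
F [1,3,-,-]
H [1,3,-,-]
H [1,3,-,-]
F [1,3,6,-]
H [1,3,6,-]
F [1,3,6,2]
H [1,3,6,2]
H [1,3,6,2]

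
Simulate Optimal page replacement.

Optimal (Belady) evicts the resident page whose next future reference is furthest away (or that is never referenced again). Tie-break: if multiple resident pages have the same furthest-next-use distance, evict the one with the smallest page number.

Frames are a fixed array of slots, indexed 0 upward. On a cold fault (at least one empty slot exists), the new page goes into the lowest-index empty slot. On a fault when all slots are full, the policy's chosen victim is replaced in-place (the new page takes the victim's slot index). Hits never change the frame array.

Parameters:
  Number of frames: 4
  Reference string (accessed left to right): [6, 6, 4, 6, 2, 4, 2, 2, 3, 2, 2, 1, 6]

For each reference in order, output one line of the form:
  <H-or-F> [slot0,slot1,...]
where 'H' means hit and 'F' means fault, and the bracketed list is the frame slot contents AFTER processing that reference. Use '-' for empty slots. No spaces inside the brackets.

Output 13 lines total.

F [6,-,-,-]
H [6,-,-,-]
F [6,4,-,-]
H [6,4,-,-]
F [6,4,2,-]
H [6,4,2,-]
H [6,4,2,-]
H [6,4,2,-]
F [6,4,2,3]
H [6,4,2,3]
H [6,4,2,3]
F [6,4,1,3]
H [6,4,1,3]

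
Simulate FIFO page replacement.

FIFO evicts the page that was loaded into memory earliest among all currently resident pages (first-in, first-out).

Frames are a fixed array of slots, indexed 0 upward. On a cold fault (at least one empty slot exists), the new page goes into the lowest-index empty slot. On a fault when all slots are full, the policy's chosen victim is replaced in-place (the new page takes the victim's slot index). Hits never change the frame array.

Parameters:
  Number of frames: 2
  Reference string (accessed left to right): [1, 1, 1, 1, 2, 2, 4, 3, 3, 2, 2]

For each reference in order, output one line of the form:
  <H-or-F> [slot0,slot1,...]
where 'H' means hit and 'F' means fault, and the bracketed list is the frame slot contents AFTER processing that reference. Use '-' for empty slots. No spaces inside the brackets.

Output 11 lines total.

F [1,-]
H [1,-]
H [1,-]
H [1,-]
F [1,2]
H [1,2]
F [4,2]
F [4,3]
H [4,3]
F [2,3]
H [2,3]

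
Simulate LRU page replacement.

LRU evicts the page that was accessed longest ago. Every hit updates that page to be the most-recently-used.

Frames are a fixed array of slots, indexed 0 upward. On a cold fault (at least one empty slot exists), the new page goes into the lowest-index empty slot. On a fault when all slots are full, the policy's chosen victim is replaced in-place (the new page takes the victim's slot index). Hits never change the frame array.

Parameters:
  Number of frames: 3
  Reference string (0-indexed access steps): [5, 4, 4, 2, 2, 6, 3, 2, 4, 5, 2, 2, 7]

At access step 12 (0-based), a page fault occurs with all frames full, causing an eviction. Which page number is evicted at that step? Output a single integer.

Answer: 4

Derivation:
Step 0: ref 5 -> FAULT, frames=[5,-,-]
Step 1: ref 4 -> FAULT, frames=[5,4,-]
Step 2: ref 4 -> HIT, frames=[5,4,-]
Step 3: ref 2 -> FAULT, frames=[5,4,2]
Step 4: ref 2 -> HIT, frames=[5,4,2]
Step 5: ref 6 -> FAULT, evict 5, frames=[6,4,2]
Step 6: ref 3 -> FAULT, evict 4, frames=[6,3,2]
Step 7: ref 2 -> HIT, frames=[6,3,2]
Step 8: ref 4 -> FAULT, evict 6, frames=[4,3,2]
Step 9: ref 5 -> FAULT, evict 3, frames=[4,5,2]
Step 10: ref 2 -> HIT, frames=[4,5,2]
Step 11: ref 2 -> HIT, frames=[4,5,2]
Step 12: ref 7 -> FAULT, evict 4, frames=[7,5,2]
At step 12: evicted page 4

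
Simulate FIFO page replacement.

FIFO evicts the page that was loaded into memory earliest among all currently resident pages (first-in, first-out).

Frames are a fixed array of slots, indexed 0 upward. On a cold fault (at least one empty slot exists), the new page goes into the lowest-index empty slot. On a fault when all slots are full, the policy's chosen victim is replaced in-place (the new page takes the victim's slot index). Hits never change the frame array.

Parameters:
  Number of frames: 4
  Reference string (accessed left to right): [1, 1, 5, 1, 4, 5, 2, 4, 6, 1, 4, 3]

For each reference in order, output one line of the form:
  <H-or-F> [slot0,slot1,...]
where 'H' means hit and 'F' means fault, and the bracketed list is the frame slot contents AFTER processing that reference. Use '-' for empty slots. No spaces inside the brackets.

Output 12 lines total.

F [1,-,-,-]
H [1,-,-,-]
F [1,5,-,-]
H [1,5,-,-]
F [1,5,4,-]
H [1,5,4,-]
F [1,5,4,2]
H [1,5,4,2]
F [6,5,4,2]
F [6,1,4,2]
H [6,1,4,2]
F [6,1,3,2]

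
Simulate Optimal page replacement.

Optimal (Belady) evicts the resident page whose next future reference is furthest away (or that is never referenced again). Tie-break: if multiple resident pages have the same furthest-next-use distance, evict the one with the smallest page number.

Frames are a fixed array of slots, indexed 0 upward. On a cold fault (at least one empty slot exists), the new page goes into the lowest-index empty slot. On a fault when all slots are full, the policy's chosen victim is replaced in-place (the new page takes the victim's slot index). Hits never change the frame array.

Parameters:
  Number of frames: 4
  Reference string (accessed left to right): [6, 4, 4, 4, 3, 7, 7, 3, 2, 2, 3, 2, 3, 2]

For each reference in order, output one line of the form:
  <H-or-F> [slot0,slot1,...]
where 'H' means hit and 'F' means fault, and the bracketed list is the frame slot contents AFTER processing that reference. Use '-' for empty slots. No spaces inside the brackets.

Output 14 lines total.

F [6,-,-,-]
F [6,4,-,-]
H [6,4,-,-]
H [6,4,-,-]
F [6,4,3,-]
F [6,4,3,7]
H [6,4,3,7]
H [6,4,3,7]
F [6,2,3,7]
H [6,2,3,7]
H [6,2,3,7]
H [6,2,3,7]
H [6,2,3,7]
H [6,2,3,7]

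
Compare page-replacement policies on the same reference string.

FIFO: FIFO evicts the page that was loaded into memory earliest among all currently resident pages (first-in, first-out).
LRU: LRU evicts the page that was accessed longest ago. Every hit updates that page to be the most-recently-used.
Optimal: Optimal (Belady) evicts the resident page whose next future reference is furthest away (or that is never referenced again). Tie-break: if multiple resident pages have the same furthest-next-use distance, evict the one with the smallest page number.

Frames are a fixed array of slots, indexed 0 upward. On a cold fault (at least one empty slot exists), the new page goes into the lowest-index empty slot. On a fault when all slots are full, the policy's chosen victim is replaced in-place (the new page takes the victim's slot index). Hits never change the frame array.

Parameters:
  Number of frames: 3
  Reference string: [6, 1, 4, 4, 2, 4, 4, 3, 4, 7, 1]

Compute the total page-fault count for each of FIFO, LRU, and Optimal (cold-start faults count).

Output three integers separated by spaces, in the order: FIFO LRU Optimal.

Answer: 7 7 6

Derivation:
--- FIFO ---
  step 0: ref 6 -> FAULT, frames=[6,-,-] (faults so far: 1)
  step 1: ref 1 -> FAULT, frames=[6,1,-] (faults so far: 2)
  step 2: ref 4 -> FAULT, frames=[6,1,4] (faults so far: 3)
  step 3: ref 4 -> HIT, frames=[6,1,4] (faults so far: 3)
  step 4: ref 2 -> FAULT, evict 6, frames=[2,1,4] (faults so far: 4)
  step 5: ref 4 -> HIT, frames=[2,1,4] (faults so far: 4)
  step 6: ref 4 -> HIT, frames=[2,1,4] (faults so far: 4)
  step 7: ref 3 -> FAULT, evict 1, frames=[2,3,4] (faults so far: 5)
  step 8: ref 4 -> HIT, frames=[2,3,4] (faults so far: 5)
  step 9: ref 7 -> FAULT, evict 4, frames=[2,3,7] (faults so far: 6)
  step 10: ref 1 -> FAULT, evict 2, frames=[1,3,7] (faults so far: 7)
  FIFO total faults: 7
--- LRU ---
  step 0: ref 6 -> FAULT, frames=[6,-,-] (faults so far: 1)
  step 1: ref 1 -> FAULT, frames=[6,1,-] (faults so far: 2)
  step 2: ref 4 -> FAULT, frames=[6,1,4] (faults so far: 3)
  step 3: ref 4 -> HIT, frames=[6,1,4] (faults so far: 3)
  step 4: ref 2 -> FAULT, evict 6, frames=[2,1,4] (faults so far: 4)
  step 5: ref 4 -> HIT, frames=[2,1,4] (faults so far: 4)
  step 6: ref 4 -> HIT, frames=[2,1,4] (faults so far: 4)
  step 7: ref 3 -> FAULT, evict 1, frames=[2,3,4] (faults so far: 5)
  step 8: ref 4 -> HIT, frames=[2,3,4] (faults so far: 5)
  step 9: ref 7 -> FAULT, evict 2, frames=[7,3,4] (faults so far: 6)
  step 10: ref 1 -> FAULT, evict 3, frames=[7,1,4] (faults so far: 7)
  LRU total faults: 7
--- Optimal ---
  step 0: ref 6 -> FAULT, frames=[6,-,-] (faults so far: 1)
  step 1: ref 1 -> FAULT, frames=[6,1,-] (faults so far: 2)
  step 2: ref 4 -> FAULT, frames=[6,1,4] (faults so far: 3)
  step 3: ref 4 -> HIT, frames=[6,1,4] (faults so far: 3)
  step 4: ref 2 -> FAULT, evict 6, frames=[2,1,4] (faults so far: 4)
  step 5: ref 4 -> HIT, frames=[2,1,4] (faults so far: 4)
  step 6: ref 4 -> HIT, frames=[2,1,4] (faults so far: 4)
  step 7: ref 3 -> FAULT, evict 2, frames=[3,1,4] (faults so far: 5)
  step 8: ref 4 -> HIT, frames=[3,1,4] (faults so far: 5)
  step 9: ref 7 -> FAULT, evict 3, frames=[7,1,4] (faults so far: 6)
  step 10: ref 1 -> HIT, frames=[7,1,4] (faults so far: 6)
  Optimal total faults: 6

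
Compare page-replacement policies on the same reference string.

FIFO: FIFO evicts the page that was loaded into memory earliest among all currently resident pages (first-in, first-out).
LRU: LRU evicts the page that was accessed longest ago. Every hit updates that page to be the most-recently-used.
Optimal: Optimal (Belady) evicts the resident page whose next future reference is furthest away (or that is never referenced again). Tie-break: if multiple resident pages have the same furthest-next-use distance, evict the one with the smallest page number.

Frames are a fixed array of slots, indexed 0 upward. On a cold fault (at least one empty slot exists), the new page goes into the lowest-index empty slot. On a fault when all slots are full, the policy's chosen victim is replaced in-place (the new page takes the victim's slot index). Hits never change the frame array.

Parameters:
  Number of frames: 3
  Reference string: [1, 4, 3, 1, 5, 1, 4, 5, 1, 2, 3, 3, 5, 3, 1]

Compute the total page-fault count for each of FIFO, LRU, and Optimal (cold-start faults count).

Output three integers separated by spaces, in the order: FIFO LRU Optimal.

--- FIFO ---
  step 0: ref 1 -> FAULT, frames=[1,-,-] (faults so far: 1)
  step 1: ref 4 -> FAULT, frames=[1,4,-] (faults so far: 2)
  step 2: ref 3 -> FAULT, frames=[1,4,3] (faults so far: 3)
  step 3: ref 1 -> HIT, frames=[1,4,3] (faults so far: 3)
  step 4: ref 5 -> FAULT, evict 1, frames=[5,4,3] (faults so far: 4)
  step 5: ref 1 -> FAULT, evict 4, frames=[5,1,3] (faults so far: 5)
  step 6: ref 4 -> FAULT, evict 3, frames=[5,1,4] (faults so far: 6)
  step 7: ref 5 -> HIT, frames=[5,1,4] (faults so far: 6)
  step 8: ref 1 -> HIT, frames=[5,1,4] (faults so far: 6)
  step 9: ref 2 -> FAULT, evict 5, frames=[2,1,4] (faults so far: 7)
  step 10: ref 3 -> FAULT, evict 1, frames=[2,3,4] (faults so far: 8)
  step 11: ref 3 -> HIT, frames=[2,3,4] (faults so far: 8)
  step 12: ref 5 -> FAULT, evict 4, frames=[2,3,5] (faults so far: 9)
  step 13: ref 3 -> HIT, frames=[2,3,5] (faults so far: 9)
  step 14: ref 1 -> FAULT, evict 2, frames=[1,3,5] (faults so far: 10)
  FIFO total faults: 10
--- LRU ---
  step 0: ref 1 -> FAULT, frames=[1,-,-] (faults so far: 1)
  step 1: ref 4 -> FAULT, frames=[1,4,-] (faults so far: 2)
  step 2: ref 3 -> FAULT, frames=[1,4,3] (faults so far: 3)
  step 3: ref 1 -> HIT, frames=[1,4,3] (faults so far: 3)
  step 4: ref 5 -> FAULT, evict 4, frames=[1,5,3] (faults so far: 4)
  step 5: ref 1 -> HIT, frames=[1,5,3] (faults so far: 4)
  step 6: ref 4 -> FAULT, evict 3, frames=[1,5,4] (faults so far: 5)
  step 7: ref 5 -> HIT, frames=[1,5,4] (faults so far: 5)
  step 8: ref 1 -> HIT, frames=[1,5,4] (faults so far: 5)
  step 9: ref 2 -> FAULT, evict 4, frames=[1,5,2] (faults so far: 6)
  step 10: ref 3 -> FAULT, evict 5, frames=[1,3,2] (faults so far: 7)
  step 11: ref 3 -> HIT, frames=[1,3,2] (faults so far: 7)
  step 12: ref 5 -> FAULT, evict 1, frames=[5,3,2] (faults so far: 8)
  step 13: ref 3 -> HIT, frames=[5,3,2] (faults so far: 8)
  step 14: ref 1 -> FAULT, evict 2, frames=[5,3,1] (faults so far: 9)
  LRU total faults: 9
--- Optimal ---
  step 0: ref 1 -> FAULT, frames=[1,-,-] (faults so far: 1)
  step 1: ref 4 -> FAULT, frames=[1,4,-] (faults so far: 2)
  step 2: ref 3 -> FAULT, frames=[1,4,3] (faults so far: 3)
  step 3: ref 1 -> HIT, frames=[1,4,3] (faults so far: 3)
  step 4: ref 5 -> FAULT, evict 3, frames=[1,4,5] (faults so far: 4)
  step 5: ref 1 -> HIT, frames=[1,4,5] (faults so far: 4)
  step 6: ref 4 -> HIT, frames=[1,4,5] (faults so far: 4)
  step 7: ref 5 -> HIT, frames=[1,4,5] (faults so far: 4)
  step 8: ref 1 -> HIT, frames=[1,4,5] (faults so far: 4)
  step 9: ref 2 -> FAULT, evict 4, frames=[1,2,5] (faults so far: 5)
  step 10: ref 3 -> FAULT, evict 2, frames=[1,3,5] (faults so far: 6)
  step 11: ref 3 -> HIT, frames=[1,3,5] (faults so far: 6)
  step 12: ref 5 -> HIT, frames=[1,3,5] (faults so far: 6)
  step 13: ref 3 -> HIT, frames=[1,3,5] (faults so far: 6)
  step 14: ref 1 -> HIT, frames=[1,3,5] (faults so far: 6)
  Optimal total faults: 6

Answer: 10 9 6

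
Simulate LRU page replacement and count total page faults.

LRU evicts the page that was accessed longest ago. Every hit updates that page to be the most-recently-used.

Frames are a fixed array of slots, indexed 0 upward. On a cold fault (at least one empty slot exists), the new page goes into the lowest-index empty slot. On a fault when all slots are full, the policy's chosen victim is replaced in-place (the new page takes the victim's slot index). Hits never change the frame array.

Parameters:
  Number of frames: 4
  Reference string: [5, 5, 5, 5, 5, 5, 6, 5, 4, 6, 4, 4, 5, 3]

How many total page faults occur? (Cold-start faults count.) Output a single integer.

Step 0: ref 5 → FAULT, frames=[5,-,-,-]
Step 1: ref 5 → HIT, frames=[5,-,-,-]
Step 2: ref 5 → HIT, frames=[5,-,-,-]
Step 3: ref 5 → HIT, frames=[5,-,-,-]
Step 4: ref 5 → HIT, frames=[5,-,-,-]
Step 5: ref 5 → HIT, frames=[5,-,-,-]
Step 6: ref 6 → FAULT, frames=[5,6,-,-]
Step 7: ref 5 → HIT, frames=[5,6,-,-]
Step 8: ref 4 → FAULT, frames=[5,6,4,-]
Step 9: ref 6 → HIT, frames=[5,6,4,-]
Step 10: ref 4 → HIT, frames=[5,6,4,-]
Step 11: ref 4 → HIT, frames=[5,6,4,-]
Step 12: ref 5 → HIT, frames=[5,6,4,-]
Step 13: ref 3 → FAULT, frames=[5,6,4,3]
Total faults: 4

Answer: 4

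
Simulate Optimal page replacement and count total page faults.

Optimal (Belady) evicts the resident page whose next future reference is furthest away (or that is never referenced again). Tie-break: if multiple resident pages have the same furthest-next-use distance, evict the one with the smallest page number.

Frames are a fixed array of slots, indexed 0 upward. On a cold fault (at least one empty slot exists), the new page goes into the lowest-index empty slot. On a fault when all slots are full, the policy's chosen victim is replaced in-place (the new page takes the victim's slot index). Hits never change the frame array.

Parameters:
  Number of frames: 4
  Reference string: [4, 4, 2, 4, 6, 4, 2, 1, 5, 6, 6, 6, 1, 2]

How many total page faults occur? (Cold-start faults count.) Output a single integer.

Step 0: ref 4 → FAULT, frames=[4,-,-,-]
Step 1: ref 4 → HIT, frames=[4,-,-,-]
Step 2: ref 2 → FAULT, frames=[4,2,-,-]
Step 3: ref 4 → HIT, frames=[4,2,-,-]
Step 4: ref 6 → FAULT, frames=[4,2,6,-]
Step 5: ref 4 → HIT, frames=[4,2,6,-]
Step 6: ref 2 → HIT, frames=[4,2,6,-]
Step 7: ref 1 → FAULT, frames=[4,2,6,1]
Step 8: ref 5 → FAULT (evict 4), frames=[5,2,6,1]
Step 9: ref 6 → HIT, frames=[5,2,6,1]
Step 10: ref 6 → HIT, frames=[5,2,6,1]
Step 11: ref 6 → HIT, frames=[5,2,6,1]
Step 12: ref 1 → HIT, frames=[5,2,6,1]
Step 13: ref 2 → HIT, frames=[5,2,6,1]
Total faults: 5

Answer: 5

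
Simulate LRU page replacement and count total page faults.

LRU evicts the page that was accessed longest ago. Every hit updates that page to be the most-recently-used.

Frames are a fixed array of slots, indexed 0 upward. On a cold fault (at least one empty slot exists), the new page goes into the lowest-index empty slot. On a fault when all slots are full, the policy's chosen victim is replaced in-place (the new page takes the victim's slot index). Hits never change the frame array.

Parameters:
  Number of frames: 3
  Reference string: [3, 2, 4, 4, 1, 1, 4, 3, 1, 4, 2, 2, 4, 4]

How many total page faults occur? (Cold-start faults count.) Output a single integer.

Answer: 6

Derivation:
Step 0: ref 3 → FAULT, frames=[3,-,-]
Step 1: ref 2 → FAULT, frames=[3,2,-]
Step 2: ref 4 → FAULT, frames=[3,2,4]
Step 3: ref 4 → HIT, frames=[3,2,4]
Step 4: ref 1 → FAULT (evict 3), frames=[1,2,4]
Step 5: ref 1 → HIT, frames=[1,2,4]
Step 6: ref 4 → HIT, frames=[1,2,4]
Step 7: ref 3 → FAULT (evict 2), frames=[1,3,4]
Step 8: ref 1 → HIT, frames=[1,3,4]
Step 9: ref 4 → HIT, frames=[1,3,4]
Step 10: ref 2 → FAULT (evict 3), frames=[1,2,4]
Step 11: ref 2 → HIT, frames=[1,2,4]
Step 12: ref 4 → HIT, frames=[1,2,4]
Step 13: ref 4 → HIT, frames=[1,2,4]
Total faults: 6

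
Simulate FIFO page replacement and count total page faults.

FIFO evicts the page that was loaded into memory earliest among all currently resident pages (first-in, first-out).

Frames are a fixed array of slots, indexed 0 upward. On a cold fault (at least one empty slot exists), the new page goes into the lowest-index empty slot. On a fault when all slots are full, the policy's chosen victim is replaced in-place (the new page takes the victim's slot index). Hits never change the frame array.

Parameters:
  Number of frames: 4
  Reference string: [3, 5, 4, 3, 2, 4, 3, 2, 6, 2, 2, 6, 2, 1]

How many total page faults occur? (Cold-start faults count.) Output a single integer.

Step 0: ref 3 → FAULT, frames=[3,-,-,-]
Step 1: ref 5 → FAULT, frames=[3,5,-,-]
Step 2: ref 4 → FAULT, frames=[3,5,4,-]
Step 3: ref 3 → HIT, frames=[3,5,4,-]
Step 4: ref 2 → FAULT, frames=[3,5,4,2]
Step 5: ref 4 → HIT, frames=[3,5,4,2]
Step 6: ref 3 → HIT, frames=[3,5,4,2]
Step 7: ref 2 → HIT, frames=[3,5,4,2]
Step 8: ref 6 → FAULT (evict 3), frames=[6,5,4,2]
Step 9: ref 2 → HIT, frames=[6,5,4,2]
Step 10: ref 2 → HIT, frames=[6,5,4,2]
Step 11: ref 6 → HIT, frames=[6,5,4,2]
Step 12: ref 2 → HIT, frames=[6,5,4,2]
Step 13: ref 1 → FAULT (evict 5), frames=[6,1,4,2]
Total faults: 6

Answer: 6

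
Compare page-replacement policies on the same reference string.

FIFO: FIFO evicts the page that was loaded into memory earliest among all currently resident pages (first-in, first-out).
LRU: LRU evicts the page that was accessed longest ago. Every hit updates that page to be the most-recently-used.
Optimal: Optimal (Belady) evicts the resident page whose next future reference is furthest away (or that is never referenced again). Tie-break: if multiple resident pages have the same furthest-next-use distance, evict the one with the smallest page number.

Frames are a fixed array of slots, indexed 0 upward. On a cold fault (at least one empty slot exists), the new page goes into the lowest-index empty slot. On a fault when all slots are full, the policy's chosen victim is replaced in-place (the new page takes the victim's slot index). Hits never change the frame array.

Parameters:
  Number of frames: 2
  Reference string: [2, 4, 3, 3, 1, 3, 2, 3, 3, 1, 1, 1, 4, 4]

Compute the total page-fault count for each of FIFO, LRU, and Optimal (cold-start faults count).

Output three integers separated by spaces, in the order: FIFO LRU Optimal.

Answer: 8 7 7

Derivation:
--- FIFO ---
  step 0: ref 2 -> FAULT, frames=[2,-] (faults so far: 1)
  step 1: ref 4 -> FAULT, frames=[2,4] (faults so far: 2)
  step 2: ref 3 -> FAULT, evict 2, frames=[3,4] (faults so far: 3)
  step 3: ref 3 -> HIT, frames=[3,4] (faults so far: 3)
  step 4: ref 1 -> FAULT, evict 4, frames=[3,1] (faults so far: 4)
  step 5: ref 3 -> HIT, frames=[3,1] (faults so far: 4)
  step 6: ref 2 -> FAULT, evict 3, frames=[2,1] (faults so far: 5)
  step 7: ref 3 -> FAULT, evict 1, frames=[2,3] (faults so far: 6)
  step 8: ref 3 -> HIT, frames=[2,3] (faults so far: 6)
  step 9: ref 1 -> FAULT, evict 2, frames=[1,3] (faults so far: 7)
  step 10: ref 1 -> HIT, frames=[1,3] (faults so far: 7)
  step 11: ref 1 -> HIT, frames=[1,3] (faults so far: 7)
  step 12: ref 4 -> FAULT, evict 3, frames=[1,4] (faults so far: 8)
  step 13: ref 4 -> HIT, frames=[1,4] (faults so far: 8)
  FIFO total faults: 8
--- LRU ---
  step 0: ref 2 -> FAULT, frames=[2,-] (faults so far: 1)
  step 1: ref 4 -> FAULT, frames=[2,4] (faults so far: 2)
  step 2: ref 3 -> FAULT, evict 2, frames=[3,4] (faults so far: 3)
  step 3: ref 3 -> HIT, frames=[3,4] (faults so far: 3)
  step 4: ref 1 -> FAULT, evict 4, frames=[3,1] (faults so far: 4)
  step 5: ref 3 -> HIT, frames=[3,1] (faults so far: 4)
  step 6: ref 2 -> FAULT, evict 1, frames=[3,2] (faults so far: 5)
  step 7: ref 3 -> HIT, frames=[3,2] (faults so far: 5)
  step 8: ref 3 -> HIT, frames=[3,2] (faults so far: 5)
  step 9: ref 1 -> FAULT, evict 2, frames=[3,1] (faults so far: 6)
  step 10: ref 1 -> HIT, frames=[3,1] (faults so far: 6)
  step 11: ref 1 -> HIT, frames=[3,1] (faults so far: 6)
  step 12: ref 4 -> FAULT, evict 3, frames=[4,1] (faults so far: 7)
  step 13: ref 4 -> HIT, frames=[4,1] (faults so far: 7)
  LRU total faults: 7
--- Optimal ---
  step 0: ref 2 -> FAULT, frames=[2,-] (faults so far: 1)
  step 1: ref 4 -> FAULT, frames=[2,4] (faults so far: 2)
  step 2: ref 3 -> FAULT, evict 4, frames=[2,3] (faults so far: 3)
  step 3: ref 3 -> HIT, frames=[2,3] (faults so far: 3)
  step 4: ref 1 -> FAULT, evict 2, frames=[1,3] (faults so far: 4)
  step 5: ref 3 -> HIT, frames=[1,3] (faults so far: 4)
  step 6: ref 2 -> FAULT, evict 1, frames=[2,3] (faults so far: 5)
  step 7: ref 3 -> HIT, frames=[2,3] (faults so far: 5)
  step 8: ref 3 -> HIT, frames=[2,3] (faults so far: 5)
  step 9: ref 1 -> FAULT, evict 2, frames=[1,3] (faults so far: 6)
  step 10: ref 1 -> HIT, frames=[1,3] (faults so far: 6)
  step 11: ref 1 -> HIT, frames=[1,3] (faults so far: 6)
  step 12: ref 4 -> FAULT, evict 1, frames=[4,3] (faults so far: 7)
  step 13: ref 4 -> HIT, frames=[4,3] (faults so far: 7)
  Optimal total faults: 7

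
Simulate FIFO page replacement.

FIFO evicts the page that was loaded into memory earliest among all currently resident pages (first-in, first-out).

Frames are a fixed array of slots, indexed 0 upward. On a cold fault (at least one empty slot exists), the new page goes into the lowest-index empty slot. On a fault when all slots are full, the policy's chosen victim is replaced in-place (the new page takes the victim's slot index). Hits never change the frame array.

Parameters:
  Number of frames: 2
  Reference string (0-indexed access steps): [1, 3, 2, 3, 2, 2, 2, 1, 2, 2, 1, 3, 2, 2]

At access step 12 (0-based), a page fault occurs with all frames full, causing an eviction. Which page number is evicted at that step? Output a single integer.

Answer: 1

Derivation:
Step 0: ref 1 -> FAULT, frames=[1,-]
Step 1: ref 3 -> FAULT, frames=[1,3]
Step 2: ref 2 -> FAULT, evict 1, frames=[2,3]
Step 3: ref 3 -> HIT, frames=[2,3]
Step 4: ref 2 -> HIT, frames=[2,3]
Step 5: ref 2 -> HIT, frames=[2,3]
Step 6: ref 2 -> HIT, frames=[2,3]
Step 7: ref 1 -> FAULT, evict 3, frames=[2,1]
Step 8: ref 2 -> HIT, frames=[2,1]
Step 9: ref 2 -> HIT, frames=[2,1]
Step 10: ref 1 -> HIT, frames=[2,1]
Step 11: ref 3 -> FAULT, evict 2, frames=[3,1]
Step 12: ref 2 -> FAULT, evict 1, frames=[3,2]
At step 12: evicted page 1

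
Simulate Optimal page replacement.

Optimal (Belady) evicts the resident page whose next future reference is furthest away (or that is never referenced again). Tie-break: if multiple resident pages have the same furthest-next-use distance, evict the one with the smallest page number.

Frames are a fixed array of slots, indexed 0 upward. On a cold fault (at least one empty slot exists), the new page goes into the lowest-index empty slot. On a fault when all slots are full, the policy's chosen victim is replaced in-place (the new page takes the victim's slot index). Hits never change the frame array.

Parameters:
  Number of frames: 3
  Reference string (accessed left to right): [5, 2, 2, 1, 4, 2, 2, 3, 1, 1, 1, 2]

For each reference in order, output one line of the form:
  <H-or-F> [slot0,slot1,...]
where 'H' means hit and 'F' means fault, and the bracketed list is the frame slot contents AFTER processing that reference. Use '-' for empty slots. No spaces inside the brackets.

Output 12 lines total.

F [5,-,-]
F [5,2,-]
H [5,2,-]
F [5,2,1]
F [4,2,1]
H [4,2,1]
H [4,2,1]
F [3,2,1]
H [3,2,1]
H [3,2,1]
H [3,2,1]
H [3,2,1]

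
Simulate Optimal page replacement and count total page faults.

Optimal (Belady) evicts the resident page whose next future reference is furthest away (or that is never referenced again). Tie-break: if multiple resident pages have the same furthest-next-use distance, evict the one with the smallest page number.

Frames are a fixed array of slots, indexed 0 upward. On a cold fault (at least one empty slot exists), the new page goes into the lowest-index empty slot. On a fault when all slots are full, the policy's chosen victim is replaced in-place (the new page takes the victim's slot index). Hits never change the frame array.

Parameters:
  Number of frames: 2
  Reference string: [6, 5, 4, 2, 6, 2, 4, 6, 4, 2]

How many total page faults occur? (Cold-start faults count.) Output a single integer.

Step 0: ref 6 → FAULT, frames=[6,-]
Step 1: ref 5 → FAULT, frames=[6,5]
Step 2: ref 4 → FAULT (evict 5), frames=[6,4]
Step 3: ref 2 → FAULT (evict 4), frames=[6,2]
Step 4: ref 6 → HIT, frames=[6,2]
Step 5: ref 2 → HIT, frames=[6,2]
Step 6: ref 4 → FAULT (evict 2), frames=[6,4]
Step 7: ref 6 → HIT, frames=[6,4]
Step 8: ref 4 → HIT, frames=[6,4]
Step 9: ref 2 → FAULT (evict 4), frames=[6,2]
Total faults: 6

Answer: 6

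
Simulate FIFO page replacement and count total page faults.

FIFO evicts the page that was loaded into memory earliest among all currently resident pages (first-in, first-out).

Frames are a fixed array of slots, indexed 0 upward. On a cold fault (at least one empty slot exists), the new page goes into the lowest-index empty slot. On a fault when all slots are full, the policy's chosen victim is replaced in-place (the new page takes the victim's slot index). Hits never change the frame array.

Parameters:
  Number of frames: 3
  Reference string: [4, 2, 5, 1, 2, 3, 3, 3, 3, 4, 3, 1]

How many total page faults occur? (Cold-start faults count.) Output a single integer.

Step 0: ref 4 → FAULT, frames=[4,-,-]
Step 1: ref 2 → FAULT, frames=[4,2,-]
Step 2: ref 5 → FAULT, frames=[4,2,5]
Step 3: ref 1 → FAULT (evict 4), frames=[1,2,5]
Step 4: ref 2 → HIT, frames=[1,2,5]
Step 5: ref 3 → FAULT (evict 2), frames=[1,3,5]
Step 6: ref 3 → HIT, frames=[1,3,5]
Step 7: ref 3 → HIT, frames=[1,3,5]
Step 8: ref 3 → HIT, frames=[1,3,5]
Step 9: ref 4 → FAULT (evict 5), frames=[1,3,4]
Step 10: ref 3 → HIT, frames=[1,3,4]
Step 11: ref 1 → HIT, frames=[1,3,4]
Total faults: 6

Answer: 6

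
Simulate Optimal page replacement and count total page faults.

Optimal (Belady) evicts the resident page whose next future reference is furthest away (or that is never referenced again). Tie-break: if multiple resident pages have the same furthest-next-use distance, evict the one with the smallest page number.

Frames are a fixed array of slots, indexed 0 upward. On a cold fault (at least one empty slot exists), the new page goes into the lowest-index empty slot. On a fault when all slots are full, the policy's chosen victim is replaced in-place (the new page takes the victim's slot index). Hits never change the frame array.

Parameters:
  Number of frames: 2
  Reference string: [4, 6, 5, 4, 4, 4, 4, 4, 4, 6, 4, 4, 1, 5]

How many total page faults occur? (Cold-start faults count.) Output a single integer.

Answer: 6

Derivation:
Step 0: ref 4 → FAULT, frames=[4,-]
Step 1: ref 6 → FAULT, frames=[4,6]
Step 2: ref 5 → FAULT (evict 6), frames=[4,5]
Step 3: ref 4 → HIT, frames=[4,5]
Step 4: ref 4 → HIT, frames=[4,5]
Step 5: ref 4 → HIT, frames=[4,5]
Step 6: ref 4 → HIT, frames=[4,5]
Step 7: ref 4 → HIT, frames=[4,5]
Step 8: ref 4 → HIT, frames=[4,5]
Step 9: ref 6 → FAULT (evict 5), frames=[4,6]
Step 10: ref 4 → HIT, frames=[4,6]
Step 11: ref 4 → HIT, frames=[4,6]
Step 12: ref 1 → FAULT (evict 4), frames=[1,6]
Step 13: ref 5 → FAULT (evict 1), frames=[5,6]
Total faults: 6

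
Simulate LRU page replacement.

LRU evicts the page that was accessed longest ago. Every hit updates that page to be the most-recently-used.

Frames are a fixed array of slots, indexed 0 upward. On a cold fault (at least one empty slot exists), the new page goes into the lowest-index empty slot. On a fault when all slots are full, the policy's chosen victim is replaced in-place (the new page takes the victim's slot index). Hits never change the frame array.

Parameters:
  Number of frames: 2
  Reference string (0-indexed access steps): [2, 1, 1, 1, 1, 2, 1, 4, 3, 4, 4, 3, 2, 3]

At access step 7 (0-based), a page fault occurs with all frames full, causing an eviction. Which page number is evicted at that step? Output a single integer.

Answer: 2

Derivation:
Step 0: ref 2 -> FAULT, frames=[2,-]
Step 1: ref 1 -> FAULT, frames=[2,1]
Step 2: ref 1 -> HIT, frames=[2,1]
Step 3: ref 1 -> HIT, frames=[2,1]
Step 4: ref 1 -> HIT, frames=[2,1]
Step 5: ref 2 -> HIT, frames=[2,1]
Step 6: ref 1 -> HIT, frames=[2,1]
Step 7: ref 4 -> FAULT, evict 2, frames=[4,1]
At step 7: evicted page 2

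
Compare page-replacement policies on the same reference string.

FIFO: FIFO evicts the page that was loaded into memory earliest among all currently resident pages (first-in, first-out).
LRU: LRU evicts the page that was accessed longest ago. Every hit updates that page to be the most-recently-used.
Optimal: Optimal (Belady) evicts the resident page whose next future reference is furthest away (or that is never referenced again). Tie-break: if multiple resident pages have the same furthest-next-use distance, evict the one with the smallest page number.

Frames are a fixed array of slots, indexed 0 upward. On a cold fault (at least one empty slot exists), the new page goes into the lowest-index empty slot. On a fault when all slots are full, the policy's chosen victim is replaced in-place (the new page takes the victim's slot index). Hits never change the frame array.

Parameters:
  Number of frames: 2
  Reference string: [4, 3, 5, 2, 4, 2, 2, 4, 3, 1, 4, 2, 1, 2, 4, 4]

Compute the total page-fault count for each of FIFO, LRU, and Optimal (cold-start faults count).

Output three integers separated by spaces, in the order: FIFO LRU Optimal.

Answer: 11 11 8

Derivation:
--- FIFO ---
  step 0: ref 4 -> FAULT, frames=[4,-] (faults so far: 1)
  step 1: ref 3 -> FAULT, frames=[4,3] (faults so far: 2)
  step 2: ref 5 -> FAULT, evict 4, frames=[5,3] (faults so far: 3)
  step 3: ref 2 -> FAULT, evict 3, frames=[5,2] (faults so far: 4)
  step 4: ref 4 -> FAULT, evict 5, frames=[4,2] (faults so far: 5)
  step 5: ref 2 -> HIT, frames=[4,2] (faults so far: 5)
  step 6: ref 2 -> HIT, frames=[4,2] (faults so far: 5)
  step 7: ref 4 -> HIT, frames=[4,2] (faults so far: 5)
  step 8: ref 3 -> FAULT, evict 2, frames=[4,3] (faults so far: 6)
  step 9: ref 1 -> FAULT, evict 4, frames=[1,3] (faults so far: 7)
  step 10: ref 4 -> FAULT, evict 3, frames=[1,4] (faults so far: 8)
  step 11: ref 2 -> FAULT, evict 1, frames=[2,4] (faults so far: 9)
  step 12: ref 1 -> FAULT, evict 4, frames=[2,1] (faults so far: 10)
  step 13: ref 2 -> HIT, frames=[2,1] (faults so far: 10)
  step 14: ref 4 -> FAULT, evict 2, frames=[4,1] (faults so far: 11)
  step 15: ref 4 -> HIT, frames=[4,1] (faults so far: 11)
  FIFO total faults: 11
--- LRU ---
  step 0: ref 4 -> FAULT, frames=[4,-] (faults so far: 1)
  step 1: ref 3 -> FAULT, frames=[4,3] (faults so far: 2)
  step 2: ref 5 -> FAULT, evict 4, frames=[5,3] (faults so far: 3)
  step 3: ref 2 -> FAULT, evict 3, frames=[5,2] (faults so far: 4)
  step 4: ref 4 -> FAULT, evict 5, frames=[4,2] (faults so far: 5)
  step 5: ref 2 -> HIT, frames=[4,2] (faults so far: 5)
  step 6: ref 2 -> HIT, frames=[4,2] (faults so far: 5)
  step 7: ref 4 -> HIT, frames=[4,2] (faults so far: 5)
  step 8: ref 3 -> FAULT, evict 2, frames=[4,3] (faults so far: 6)
  step 9: ref 1 -> FAULT, evict 4, frames=[1,3] (faults so far: 7)
  step 10: ref 4 -> FAULT, evict 3, frames=[1,4] (faults so far: 8)
  step 11: ref 2 -> FAULT, evict 1, frames=[2,4] (faults so far: 9)
  step 12: ref 1 -> FAULT, evict 4, frames=[2,1] (faults so far: 10)
  step 13: ref 2 -> HIT, frames=[2,1] (faults so far: 10)
  step 14: ref 4 -> FAULT, evict 1, frames=[2,4] (faults so far: 11)
  step 15: ref 4 -> HIT, frames=[2,4] (faults so far: 11)
  LRU total faults: 11
--- Optimal ---
  step 0: ref 4 -> FAULT, frames=[4,-] (faults so far: 1)
  step 1: ref 3 -> FAULT, frames=[4,3] (faults so far: 2)
  step 2: ref 5 -> FAULT, evict 3, frames=[4,5] (faults so far: 3)
  step 3: ref 2 -> FAULT, evict 5, frames=[4,2] (faults so far: 4)
  step 4: ref 4 -> HIT, frames=[4,2] (faults so far: 4)
  step 5: ref 2 -> HIT, frames=[4,2] (faults so far: 4)
  step 6: ref 2 -> HIT, frames=[4,2] (faults so far: 4)
  step 7: ref 4 -> HIT, frames=[4,2] (faults so far: 4)
  step 8: ref 3 -> FAULT, evict 2, frames=[4,3] (faults so far: 5)
  step 9: ref 1 -> FAULT, evict 3, frames=[4,1] (faults so far: 6)
  step 10: ref 4 -> HIT, frames=[4,1] (faults so far: 6)
  step 11: ref 2 -> FAULT, evict 4, frames=[2,1] (faults so far: 7)
  step 12: ref 1 -> HIT, frames=[2,1] (faults so far: 7)
  step 13: ref 2 -> HIT, frames=[2,1] (faults so far: 7)
  step 14: ref 4 -> FAULT, evict 1, frames=[2,4] (faults so far: 8)
  step 15: ref 4 -> HIT, frames=[2,4] (faults so far: 8)
  Optimal total faults: 8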